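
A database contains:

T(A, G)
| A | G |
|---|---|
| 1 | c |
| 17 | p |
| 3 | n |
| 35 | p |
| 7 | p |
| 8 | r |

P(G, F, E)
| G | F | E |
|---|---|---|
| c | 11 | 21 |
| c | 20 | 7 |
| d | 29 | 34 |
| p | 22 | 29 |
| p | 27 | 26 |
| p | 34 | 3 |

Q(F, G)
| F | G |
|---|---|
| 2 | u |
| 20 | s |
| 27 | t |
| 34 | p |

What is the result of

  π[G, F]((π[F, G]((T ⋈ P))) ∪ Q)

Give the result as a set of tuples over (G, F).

{(c, 11), (c, 20), (p, 22), (p, 27), (p, 34), (s, 20), (t, 27), (u, 2)}

T ⋈ P (natural join on G): {(1, c, 11, 21), (1, c, 20, 7), (17, p, 22, 29), (17, p, 27, 26), (17, p, 34, 3), (35, p, 22, 29), (35, p, 27, 26), (35, p, 34, 3), (7, p, 22, 29), (7, p, 27, 26), (7, p, 34, 3)}
Keep only column(s) F, G (6 duplicate(s) eliminated): {(11, c), (20, c), (22, p), (27, p), (34, p)}
Union: {(11, c), (20, c), (22, p), (27, p), (34, p)} with {(2, u), (20, s), (27, t), (34, p)} → {(11, c), (2, u), (20, c), (20, s), (22, p), (27, p), (27, t), (34, p)}
Keep only column(s) G, F: {(c, 11), (c, 20), (p, 22), (p, 27), (p, 34), (s, 20), (t, 27), (u, 2)}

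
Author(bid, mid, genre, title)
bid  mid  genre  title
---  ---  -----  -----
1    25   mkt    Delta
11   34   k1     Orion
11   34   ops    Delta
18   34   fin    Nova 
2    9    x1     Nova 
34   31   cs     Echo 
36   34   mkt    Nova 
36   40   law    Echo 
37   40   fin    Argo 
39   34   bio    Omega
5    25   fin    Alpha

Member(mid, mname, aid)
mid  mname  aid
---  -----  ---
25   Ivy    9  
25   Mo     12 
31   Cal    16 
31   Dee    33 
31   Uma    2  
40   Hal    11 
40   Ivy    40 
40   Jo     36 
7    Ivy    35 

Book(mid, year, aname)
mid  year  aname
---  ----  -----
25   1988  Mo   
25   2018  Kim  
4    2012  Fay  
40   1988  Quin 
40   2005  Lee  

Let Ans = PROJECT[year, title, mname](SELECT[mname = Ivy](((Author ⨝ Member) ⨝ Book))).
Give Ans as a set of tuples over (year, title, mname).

Natural join on mid: {(1, 25, mkt, Delta, Ivy, 9), (1, 25, mkt, Delta, Mo, 12), (34, 31, cs, Echo, Cal, 16), (34, 31, cs, Echo, Dee, 33), (34, 31, cs, Echo, Uma, 2), (36, 40, law, Echo, Hal, 11), (36, 40, law, Echo, Ivy, 40), (36, 40, law, Echo, Jo, 36), (37, 40, fin, Argo, Hal, 11), (37, 40, fin, Argo, Ivy, 40), (37, 40, fin, Argo, Jo, 36), (5, 25, fin, Alpha, Ivy, 9), (5, 25, fin, Alpha, Mo, 12)}
Natural join on mid: {(1, 25, mkt, Delta, Ivy, 9, 1988, Mo), (1, 25, mkt, Delta, Ivy, 9, 2018, Kim), (1, 25, mkt, Delta, Mo, 12, 1988, Mo), (1, 25, mkt, Delta, Mo, 12, 2018, Kim), (36, 40, law, Echo, Hal, 11, 1988, Quin), (36, 40, law, Echo, Hal, 11, 2005, Lee), (36, 40, law, Echo, Ivy, 40, 1988, Quin), (36, 40, law, Echo, Ivy, 40, 2005, Lee), (36, 40, law, Echo, Jo, 36, 1988, Quin), (36, 40, law, Echo, Jo, 36, 2005, Lee), (37, 40, fin, Argo, Hal, 11, 1988, Quin), (37, 40, fin, Argo, Hal, 11, 2005, Lee), (37, 40, fin, Argo, Ivy, 40, 1988, Quin), (37, 40, fin, Argo, Ivy, 40, 2005, Lee), (37, 40, fin, Argo, Jo, 36, 1988, Quin), (37, 40, fin, Argo, Jo, 36, 2005, Lee), (5, 25, fin, Alpha, Ivy, 9, 1988, Mo), (5, 25, fin, Alpha, Ivy, 9, 2018, Kim), (5, 25, fin, Alpha, Mo, 12, 1988, Mo), (5, 25, fin, Alpha, Mo, 12, 2018, Kim)}
Selection mname = Ivy: {(1, 25, mkt, Delta, Ivy, 9, 1988, Mo), (1, 25, mkt, Delta, Ivy, 9, 2018, Kim), (36, 40, law, Echo, Ivy, 40, 1988, Quin), (36, 40, law, Echo, Ivy, 40, 2005, Lee), (37, 40, fin, Argo, Ivy, 40, 1988, Quin), (37, 40, fin, Argo, Ivy, 40, 2005, Lee), (5, 25, fin, Alpha, Ivy, 9, 1988, Mo), (5, 25, fin, Alpha, Ivy, 9, 2018, Kim)}
Keep only column(s) year, title, mname: {(1988, Alpha, Ivy), (1988, Argo, Ivy), (1988, Delta, Ivy), (1988, Echo, Ivy), (2005, Argo, Ivy), (2005, Echo, Ivy), (2018, Alpha, Ivy), (2018, Delta, Ivy)}

{(1988, Alpha, Ivy), (1988, Argo, Ivy), (1988, Delta, Ivy), (1988, Echo, Ivy), (2005, Argo, Ivy), (2005, Echo, Ivy), (2018, Alpha, Ivy), (2018, Delta, Ivy)}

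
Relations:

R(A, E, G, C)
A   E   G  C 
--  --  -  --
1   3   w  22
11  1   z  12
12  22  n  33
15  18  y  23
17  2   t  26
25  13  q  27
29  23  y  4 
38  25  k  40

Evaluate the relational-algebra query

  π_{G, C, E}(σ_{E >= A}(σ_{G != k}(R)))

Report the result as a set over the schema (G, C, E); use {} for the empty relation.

Filtering on G != k leaves {(1, 3, w, 22), (11, 1, z, 12), (12, 22, n, 33), (15, 18, y, 23), (17, 2, t, 26), (25, 13, q, 27), (29, 23, y, 4)}.
Filtering on E >= A leaves {(1, 3, w, 22), (12, 22, n, 33), (15, 18, y, 23)}.
π[G, C, E]: project onto (G, C, E) → {(n, 33, 22), (w, 22, 3), (y, 23, 18)}

{(n, 33, 22), (w, 22, 3), (y, 23, 18)}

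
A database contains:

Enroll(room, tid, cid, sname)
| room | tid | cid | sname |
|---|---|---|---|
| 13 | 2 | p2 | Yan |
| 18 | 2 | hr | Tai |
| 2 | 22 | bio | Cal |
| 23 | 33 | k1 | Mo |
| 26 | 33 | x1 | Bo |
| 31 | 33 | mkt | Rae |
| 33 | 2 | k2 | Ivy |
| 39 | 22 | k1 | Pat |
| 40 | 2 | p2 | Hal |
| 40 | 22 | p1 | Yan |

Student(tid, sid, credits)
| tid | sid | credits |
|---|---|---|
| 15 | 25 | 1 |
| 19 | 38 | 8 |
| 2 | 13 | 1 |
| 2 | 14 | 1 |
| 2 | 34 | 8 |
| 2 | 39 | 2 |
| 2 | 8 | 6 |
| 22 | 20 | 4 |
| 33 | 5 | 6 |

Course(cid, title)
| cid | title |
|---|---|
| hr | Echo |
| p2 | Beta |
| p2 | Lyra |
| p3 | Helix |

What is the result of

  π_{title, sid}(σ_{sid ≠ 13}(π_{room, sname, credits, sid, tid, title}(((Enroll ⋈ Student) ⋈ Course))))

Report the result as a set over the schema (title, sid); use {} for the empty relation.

{(Beta, 14), (Beta, 34), (Beta, 39), (Beta, 8), (Echo, 14), (Echo, 34), (Echo, 39), (Echo, 8), (Lyra, 14), (Lyra, 34), (Lyra, 39), (Lyra, 8)}

Enroll ⋈ Student (natural join on tid): {(13, 2, p2, Yan, 13, 1), (13, 2, p2, Yan, 14, 1), (13, 2, p2, Yan, 34, 8), (13, 2, p2, Yan, 39, 2), (13, 2, p2, Yan, 8, 6), (18, 2, hr, Tai, 13, 1), (18, 2, hr, Tai, 14, 1), (18, 2, hr, Tai, 34, 8), (18, 2, hr, Tai, 39, 2), (18, 2, hr, Tai, 8, 6), (2, 22, bio, Cal, 20, 4), (23, 33, k1, Mo, 5, 6), (26, 33, x1, Bo, 5, 6), (31, 33, mkt, Rae, 5, 6), (33, 2, k2, Ivy, 13, 1), (33, 2, k2, Ivy, 14, 1), (33, 2, k2, Ivy, 34, 8), (33, 2, k2, Ivy, 39, 2), (33, 2, k2, Ivy, 8, 6), (39, 22, k1, Pat, 20, 4), (40, 2, p2, Hal, 13, 1), (40, 2, p2, Hal, 14, 1), (40, 2, p2, Hal, 34, 8), (40, 2, p2, Hal, 39, 2), (40, 2, p2, Hal, 8, 6), (40, 22, p1, Yan, 20, 4)}
(Enroll ⋈ Student) ⋈ Course (natural join on cid): {(13, 2, p2, Yan, 13, 1, Beta), (13, 2, p2, Yan, 13, 1, Lyra), (13, 2, p2, Yan, 14, 1, Beta), (13, 2, p2, Yan, 14, 1, Lyra), (13, 2, p2, Yan, 34, 8, Beta), (13, 2, p2, Yan, 34, 8, Lyra), (13, 2, p2, Yan, 39, 2, Beta), (13, 2, p2, Yan, 39, 2, Lyra), (13, 2, p2, Yan, 8, 6, Beta), (13, 2, p2, Yan, 8, 6, Lyra), (18, 2, hr, Tai, 13, 1, Echo), (18, 2, hr, Tai, 14, 1, Echo), (18, 2, hr, Tai, 34, 8, Echo), (18, 2, hr, Tai, 39, 2, Echo), (18, 2, hr, Tai, 8, 6, Echo), (40, 2, p2, Hal, 13, 1, Beta), (40, 2, p2, Hal, 13, 1, Lyra), (40, 2, p2, Hal, 14, 1, Beta), (40, 2, p2, Hal, 14, 1, Lyra), (40, 2, p2, Hal, 34, 8, Beta), (40, 2, p2, Hal, 34, 8, Lyra), (40, 2, p2, Hal, 39, 2, Beta), (40, 2, p2, Hal, 39, 2, Lyra), (40, 2, p2, Hal, 8, 6, Beta), (40, 2, p2, Hal, 8, 6, Lyra)}
Keep only column(s) room, sname, credits, sid, tid, title: {(13, Yan, 1, 13, 2, Beta), (13, Yan, 1, 13, 2, Lyra), (13, Yan, 1, 14, 2, Beta), (13, Yan, 1, 14, 2, Lyra), (13, Yan, 2, 39, 2, Beta), (13, Yan, 2, 39, 2, Lyra), (13, Yan, 6, 8, 2, Beta), (13, Yan, 6, 8, 2, Lyra), (13, Yan, 8, 34, 2, Beta), (13, Yan, 8, 34, 2, Lyra), (18, Tai, 1, 13, 2, Echo), (18, Tai, 1, 14, 2, Echo), (18, Tai, 2, 39, 2, Echo), (18, Tai, 6, 8, 2, Echo), (18, Tai, 8, 34, 2, Echo), (40, Hal, 1, 13, 2, Beta), (40, Hal, 1, 13, 2, Lyra), (40, Hal, 1, 14, 2, Beta), (40, Hal, 1, 14, 2, Lyra), (40, Hal, 2, 39, 2, Beta), (40, Hal, 2, 39, 2, Lyra), (40, Hal, 6, 8, 2, Beta), (40, Hal, 6, 8, 2, Lyra), (40, Hal, 8, 34, 2, Beta), (40, Hal, 8, 34, 2, Lyra)}
Apply σ_{sid ≠ 13}; surviving tuples: {(13, Yan, 1, 14, 2, Beta), (13, Yan, 1, 14, 2, Lyra), (13, Yan, 2, 39, 2, Beta), (13, Yan, 2, 39, 2, Lyra), (13, Yan, 6, 8, 2, Beta), (13, Yan, 6, 8, 2, Lyra), (13, Yan, 8, 34, 2, Beta), (13, Yan, 8, 34, 2, Lyra), (18, Tai, 1, 14, 2, Echo), (18, Tai, 2, 39, 2, Echo), (18, Tai, 6, 8, 2, Echo), (18, Tai, 8, 34, 2, Echo), (40, Hal, 1, 14, 2, Beta), (40, Hal, 1, 14, 2, Lyra), (40, Hal, 2, 39, 2, Beta), (40, Hal, 2, 39, 2, Lyra), (40, Hal, 6, 8, 2, Beta), (40, Hal, 6, 8, 2, Lyra), (40, Hal, 8, 34, 2, Beta), (40, Hal, 8, 34, 2, Lyra)}
Keep only column(s) title, sid (8 duplicate(s) eliminated): {(Beta, 14), (Beta, 34), (Beta, 39), (Beta, 8), (Echo, 14), (Echo, 34), (Echo, 39), (Echo, 8), (Lyra, 14), (Lyra, 34), (Lyra, 39), (Lyra, 8)}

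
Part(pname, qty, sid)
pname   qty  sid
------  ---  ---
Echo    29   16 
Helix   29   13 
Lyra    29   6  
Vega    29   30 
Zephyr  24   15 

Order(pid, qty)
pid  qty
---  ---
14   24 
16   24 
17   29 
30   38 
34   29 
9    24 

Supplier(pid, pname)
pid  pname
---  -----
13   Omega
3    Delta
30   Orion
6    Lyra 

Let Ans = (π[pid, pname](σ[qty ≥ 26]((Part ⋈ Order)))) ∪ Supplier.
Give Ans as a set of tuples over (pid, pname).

Natural join on qty: {(Echo, 29, 16, 17), (Echo, 29, 16, 34), (Helix, 29, 13, 17), (Helix, 29, 13, 34), (Lyra, 29, 6, 17), (Lyra, 29, 6, 34), (Vega, 29, 30, 17), (Vega, 29, 30, 34), (Zephyr, 24, 15, 14), (Zephyr, 24, 15, 16), (Zephyr, 24, 15, 9)}
σ[qty ≥ 26]: keep tuples satisfying qty ≥ 26 → {(Echo, 29, 16, 17), (Echo, 29, 16, 34), (Helix, 29, 13, 17), (Helix, 29, 13, 34), (Lyra, 29, 6, 17), (Lyra, 29, 6, 34), (Vega, 29, 30, 17), (Vega, 29, 30, 34)}
Projecting to pid, pname: {(17, Echo), (17, Helix), (17, Lyra), (17, Vega), (34, Echo), (34, Helix), (34, Lyra), (34, Vega)}
Taking the union: {(13, Omega), (17, Echo), (17, Helix), (17, Lyra), (17, Vega), (3, Delta), (30, Orion), (34, Echo), (34, Helix), (34, Lyra), (34, Vega), (6, Lyra)}

{(13, Omega), (17, Echo), (17, Helix), (17, Lyra), (17, Vega), (3, Delta), (30, Orion), (34, Echo), (34, Helix), (34, Lyra), (34, Vega), (6, Lyra)}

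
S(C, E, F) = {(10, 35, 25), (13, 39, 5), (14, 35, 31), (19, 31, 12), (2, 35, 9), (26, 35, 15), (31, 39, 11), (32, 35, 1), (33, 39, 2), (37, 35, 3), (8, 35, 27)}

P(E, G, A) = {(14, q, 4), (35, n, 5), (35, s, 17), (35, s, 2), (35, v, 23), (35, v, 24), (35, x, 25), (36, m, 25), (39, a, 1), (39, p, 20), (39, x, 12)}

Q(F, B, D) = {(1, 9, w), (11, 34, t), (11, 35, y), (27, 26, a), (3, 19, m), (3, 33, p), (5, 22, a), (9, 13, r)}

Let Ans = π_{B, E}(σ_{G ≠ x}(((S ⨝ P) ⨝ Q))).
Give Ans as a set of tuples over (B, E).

{(13, 35), (19, 35), (22, 39), (26, 35), (33, 35), (34, 39), (35, 39), (9, 35)}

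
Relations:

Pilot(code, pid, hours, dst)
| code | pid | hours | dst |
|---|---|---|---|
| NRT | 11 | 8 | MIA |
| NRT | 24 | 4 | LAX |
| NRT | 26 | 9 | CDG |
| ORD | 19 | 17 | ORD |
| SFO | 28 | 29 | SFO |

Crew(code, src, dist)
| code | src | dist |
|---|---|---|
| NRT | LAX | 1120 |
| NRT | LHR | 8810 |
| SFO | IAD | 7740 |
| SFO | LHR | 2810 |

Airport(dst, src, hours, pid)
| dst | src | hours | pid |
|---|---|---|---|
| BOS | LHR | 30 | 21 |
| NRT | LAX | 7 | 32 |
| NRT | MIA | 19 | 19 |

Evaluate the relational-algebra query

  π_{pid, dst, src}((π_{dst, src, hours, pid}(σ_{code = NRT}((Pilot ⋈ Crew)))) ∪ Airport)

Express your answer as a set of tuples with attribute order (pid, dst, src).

{(11, MIA, LAX), (11, MIA, LHR), (19, NRT, MIA), (21, BOS, LHR), (24, LAX, LAX), (24, LAX, LHR), (26, CDG, LAX), (26, CDG, LHR), (32, NRT, LAX)}

Joining Pilot and Crew on code yields {(NRT, 11, 8, MIA, LAX, 1120), (NRT, 11, 8, MIA, LHR, 8810), (NRT, 24, 4, LAX, LAX, 1120), (NRT, 24, 4, LAX, LHR, 8810), (NRT, 26, 9, CDG, LAX, 1120), (NRT, 26, 9, CDG, LHR, 8810), (SFO, 28, 29, SFO, IAD, 7740), (SFO, 28, 29, SFO, LHR, 2810)}.
Filtering on code = NRT leaves {(NRT, 11, 8, MIA, LAX, 1120), (NRT, 11, 8, MIA, LHR, 8810), (NRT, 24, 4, LAX, LAX, 1120), (NRT, 24, 4, LAX, LHR, 8810), (NRT, 26, 9, CDG, LAX, 1120), (NRT, 26, 9, CDG, LHR, 8810)}.
π_{dst, src, hours, pid} gives {(CDG, LAX, 9, 26), (CDG, LHR, 9, 26), (LAX, LAX, 4, 24), (LAX, LHR, 4, 24), (MIA, LAX, 8, 11), (MIA, LHR, 8, 11)}.
Taking the union: {(BOS, LHR, 30, 21), (CDG, LAX, 9, 26), (CDG, LHR, 9, 26), (LAX, LAX, 4, 24), (LAX, LHR, 4, 24), (MIA, LAX, 8, 11), (MIA, LHR, 8, 11), (NRT, LAX, 7, 32), (NRT, MIA, 19, 19)}
π_{pid, dst, src} gives {(11, MIA, LAX), (11, MIA, LHR), (19, NRT, MIA), (21, BOS, LHR), (24, LAX, LAX), (24, LAX, LHR), (26, CDG, LAX), (26, CDG, LHR), (32, NRT, LAX)}.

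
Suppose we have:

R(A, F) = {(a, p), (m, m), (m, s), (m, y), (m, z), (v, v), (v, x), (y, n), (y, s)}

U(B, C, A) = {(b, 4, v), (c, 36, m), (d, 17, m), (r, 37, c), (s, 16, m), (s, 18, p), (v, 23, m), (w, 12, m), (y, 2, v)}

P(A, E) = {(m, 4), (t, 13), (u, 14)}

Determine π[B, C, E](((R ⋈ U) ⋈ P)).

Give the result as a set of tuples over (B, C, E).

{(c, 36, 4), (d, 17, 4), (s, 16, 4), (v, 23, 4), (w, 12, 4)}

Natural join on A: {(m, m, c, 36), (m, m, d, 17), (m, m, s, 16), (m, m, v, 23), (m, m, w, 12), (m, s, c, 36), (m, s, d, 17), (m, s, s, 16), (m, s, v, 23), (m, s, w, 12), (m, y, c, 36), (m, y, d, 17), (m, y, s, 16), (m, y, v, 23), (m, y, w, 12), (m, z, c, 36), (m, z, d, 17), (m, z, s, 16), (m, z, v, 23), (m, z, w, 12), (v, v, b, 4), (v, v, y, 2), (v, x, b, 4), (v, x, y, 2)}
Natural join on A: {(m, m, c, 36, 4), (m, m, d, 17, 4), (m, m, s, 16, 4), (m, m, v, 23, 4), (m, m, w, 12, 4), (m, s, c, 36, 4), (m, s, d, 17, 4), (m, s, s, 16, 4), (m, s, v, 23, 4), (m, s, w, 12, 4), (m, y, c, 36, 4), (m, y, d, 17, 4), (m, y, s, 16, 4), (m, y, v, 23, 4), (m, y, w, 12, 4), (m, z, c, 36, 4), (m, z, d, 17, 4), (m, z, s, 16, 4), (m, z, v, 23, 4), (m, z, w, 12, 4)}
π[B, C, E]: project onto (B, C, E) (15 duplicate(s) eliminated) → {(c, 36, 4), (d, 17, 4), (s, 16, 4), (v, 23, 4), (w, 12, 4)}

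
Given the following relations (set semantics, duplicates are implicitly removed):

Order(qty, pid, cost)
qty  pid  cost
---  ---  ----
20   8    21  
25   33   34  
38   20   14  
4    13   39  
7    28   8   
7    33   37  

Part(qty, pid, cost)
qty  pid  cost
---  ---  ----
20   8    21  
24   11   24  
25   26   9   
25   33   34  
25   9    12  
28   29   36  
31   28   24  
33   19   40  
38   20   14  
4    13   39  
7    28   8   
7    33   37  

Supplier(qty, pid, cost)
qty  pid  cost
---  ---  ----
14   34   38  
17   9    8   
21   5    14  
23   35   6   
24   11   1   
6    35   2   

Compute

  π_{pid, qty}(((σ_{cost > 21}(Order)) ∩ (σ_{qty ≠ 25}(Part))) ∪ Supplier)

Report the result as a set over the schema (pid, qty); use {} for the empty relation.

Apply σ_{cost > 21}; surviving tuples: {(25, 33, 34), (4, 13, 39), (7, 33, 37)}
Apply σ_{qty ≠ 25}; surviving tuples: {(20, 8, 21), (24, 11, 24), (28, 29, 36), (31, 28, 24), (33, 19, 40), (38, 20, 14), (4, 13, 39), (7, 28, 8), (7, 33, 37)}
Intersection: {(25, 33, 34), (4, 13, 39), (7, 33, 37)} with {(20, 8, 21), (24, 11, 24), (28, 29, 36), (31, 28, 24), (33, 19, 40), (38, 20, 14), (4, 13, 39), (7, 28, 8), (7, 33, 37)} → {(4, 13, 39), (7, 33, 37)}
Union: {(4, 13, 39), (7, 33, 37)} with {(14, 34, 38), (17, 9, 8), (21, 5, 14), (23, 35, 6), (24, 11, 1), (6, 35, 2)} → {(14, 34, 38), (17, 9, 8), (21, 5, 14), (23, 35, 6), (24, 11, 1), (4, 13, 39), (6, 35, 2), (7, 33, 37)}
Projecting to pid, qty: {(11, 24), (13, 4), (33, 7), (34, 14), (35, 23), (35, 6), (5, 21), (9, 17)}

{(11, 24), (13, 4), (33, 7), (34, 14), (35, 23), (35, 6), (5, 21), (9, 17)}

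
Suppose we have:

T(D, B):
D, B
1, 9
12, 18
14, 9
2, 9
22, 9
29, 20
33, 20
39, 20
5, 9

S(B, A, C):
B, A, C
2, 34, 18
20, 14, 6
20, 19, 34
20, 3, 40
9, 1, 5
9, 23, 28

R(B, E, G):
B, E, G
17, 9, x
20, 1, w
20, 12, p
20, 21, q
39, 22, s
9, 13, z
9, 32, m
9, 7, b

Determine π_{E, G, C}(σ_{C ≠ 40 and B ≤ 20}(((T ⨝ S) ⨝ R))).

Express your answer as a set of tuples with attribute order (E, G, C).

{(1, w, 34), (1, w, 6), (12, p, 34), (12, p, 6), (13, z, 28), (13, z, 5), (21, q, 34), (21, q, 6), (32, m, 28), (32, m, 5), (7, b, 28), (7, b, 5)}

Joining T and S on B yields {(1, 9, 1, 5), (1, 9, 23, 28), (14, 9, 1, 5), (14, 9, 23, 28), (2, 9, 1, 5), (2, 9, 23, 28), (22, 9, 1, 5), (22, 9, 23, 28), (29, 20, 14, 6), (29, 20, 19, 34), (29, 20, 3, 40), (33, 20, 14, 6), (33, 20, 19, 34), (33, 20, 3, 40), (39, 20, 14, 6), (39, 20, 19, 34), (39, 20, 3, 40), (5, 9, 1, 5), (5, 9, 23, 28)}.
Joining (T ⨝ S) and R on B yields {(1, 9, 1, 5, 13, z), (1, 9, 1, 5, 32, m), (1, 9, 1, 5, 7, b), (1, 9, 23, 28, 13, z), (1, 9, 23, 28, 32, m), (1, 9, 23, 28, 7, b), (14, 9, 1, 5, 13, z), (14, 9, 1, 5, 32, m), (14, 9, 1, 5, 7, b), (14, 9, 23, 28, 13, z), (14, 9, 23, 28, 32, m), (14, 9, 23, 28, 7, b), (2, 9, 1, 5, 13, z), (2, 9, 1, 5, 32, m), (2, 9, 1, 5, 7, b), (2, 9, 23, 28, 13, z), (2, 9, 23, 28, 32, m), (2, 9, 23, 28, 7, b), (22, 9, 1, 5, 13, z), (22, 9, 1, 5, 32, m), (22, 9, 1, 5, 7, b), (22, 9, 23, 28, 13, z), (22, 9, 23, 28, 32, m), (22, 9, 23, 28, 7, b), (29, 20, 14, 6, 1, w), (29, 20, 14, 6, 12, p), (29, 20, 14, 6, 21, q), (29, 20, 19, 34, 1, w), (29, 20, 19, 34, 12, p), (29, 20, 19, 34, 21, q), (29, 20, 3, 40, 1, w), (29, 20, 3, 40, 12, p), (29, 20, 3, 40, 21, q), (33, 20, 14, 6, 1, w), (33, 20, 14, 6, 12, p), (33, 20, 14, 6, 21, q), (33, 20, 19, 34, 1, w), (33, 20, 19, 34, 12, p), (33, 20, 19, 34, 21, q), (33, 20, 3, 40, 1, w), (33, 20, 3, 40, 12, p), (33, 20, 3, 40, 21, q), (39, 20, 14, 6, 1, w), (39, 20, 14, 6, 12, p), (39, 20, 14, 6, 21, q), (39, 20, 19, 34, 1, w), (39, 20, 19, 34, 12, p), (39, 20, 19, 34, 21, q), (39, 20, 3, 40, 1, w), (39, 20, 3, 40, 12, p), (39, 20, 3, 40, 21, q), (5, 9, 1, 5, 13, z), (5, 9, 1, 5, 32, m), (5, 9, 1, 5, 7, b), (5, 9, 23, 28, 13, z), (5, 9, 23, 28, 32, m), (5, 9, 23, 28, 7, b)}.
Apply σ_{C ≠ 40 and B ≤ 20}; surviving tuples: {(1, 9, 1, 5, 13, z), (1, 9, 1, 5, 32, m), (1, 9, 1, 5, 7, b), (1, 9, 23, 28, 13, z), (1, 9, 23, 28, 32, m), (1, 9, 23, 28, 7, b), (14, 9, 1, 5, 13, z), (14, 9, 1, 5, 32, m), (14, 9, 1, 5, 7, b), (14, 9, 23, 28, 13, z), (14, 9, 23, 28, 32, m), (14, 9, 23, 28, 7, b), (2, 9, 1, 5, 13, z), (2, 9, 1, 5, 32, m), (2, 9, 1, 5, 7, b), (2, 9, 23, 28, 13, z), (2, 9, 23, 28, 32, m), (2, 9, 23, 28, 7, b), (22, 9, 1, 5, 13, z), (22, 9, 1, 5, 32, m), (22, 9, 1, 5, 7, b), (22, 9, 23, 28, 13, z), (22, 9, 23, 28, 32, m), (22, 9, 23, 28, 7, b), (29, 20, 14, 6, 1, w), (29, 20, 14, 6, 12, p), (29, 20, 14, 6, 21, q), (29, 20, 19, 34, 1, w), (29, 20, 19, 34, 12, p), (29, 20, 19, 34, 21, q), (33, 20, 14, 6, 1, w), (33, 20, 14, 6, 12, p), (33, 20, 14, 6, 21, q), (33, 20, 19, 34, 1, w), (33, 20, 19, 34, 12, p), (33, 20, 19, 34, 21, q), (39, 20, 14, 6, 1, w), (39, 20, 14, 6, 12, p), (39, 20, 14, 6, 21, q), (39, 20, 19, 34, 1, w), (39, 20, 19, 34, 12, p), (39, 20, 19, 34, 21, q), (5, 9, 1, 5, 13, z), (5, 9, 1, 5, 32, m), (5, 9, 1, 5, 7, b), (5, 9, 23, 28, 13, z), (5, 9, 23, 28, 32, m), (5, 9, 23, 28, 7, b)}
π[E, G, C]: project onto (E, G, C) (36 duplicate(s) eliminated) → {(1, w, 34), (1, w, 6), (12, p, 34), (12, p, 6), (13, z, 28), (13, z, 5), (21, q, 34), (21, q, 6), (32, m, 28), (32, m, 5), (7, b, 28), (7, b, 5)}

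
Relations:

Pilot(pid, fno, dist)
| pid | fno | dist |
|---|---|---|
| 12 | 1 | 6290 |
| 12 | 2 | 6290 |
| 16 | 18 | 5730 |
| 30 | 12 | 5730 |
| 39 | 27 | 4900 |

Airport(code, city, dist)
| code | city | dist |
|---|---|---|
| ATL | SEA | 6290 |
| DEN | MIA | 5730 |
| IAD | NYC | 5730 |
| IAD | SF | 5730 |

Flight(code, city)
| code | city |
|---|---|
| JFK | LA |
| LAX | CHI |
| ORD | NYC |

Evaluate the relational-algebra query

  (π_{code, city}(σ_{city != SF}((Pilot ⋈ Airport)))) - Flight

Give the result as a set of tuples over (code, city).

Joining Pilot and Airport on dist yields {(12, 1, 6290, ATL, SEA), (12, 2, 6290, ATL, SEA), (16, 18, 5730, DEN, MIA), (16, 18, 5730, IAD, NYC), (16, 18, 5730, IAD, SF), (30, 12, 5730, DEN, MIA), (30, 12, 5730, IAD, NYC), (30, 12, 5730, IAD, SF)}.
Selection city != SF: {(12, 1, 6290, ATL, SEA), (12, 2, 6290, ATL, SEA), (16, 18, 5730, DEN, MIA), (16, 18, 5730, IAD, NYC), (30, 12, 5730, DEN, MIA), (30, 12, 5730, IAD, NYC)}
π_{code, city} gives {(ATL, SEA), (DEN, MIA), (IAD, NYC)} (3 duplicate(s) eliminated).
Taking the difference: {(ATL, SEA), (DEN, MIA), (IAD, NYC)}

{(ATL, SEA), (DEN, MIA), (IAD, NYC)}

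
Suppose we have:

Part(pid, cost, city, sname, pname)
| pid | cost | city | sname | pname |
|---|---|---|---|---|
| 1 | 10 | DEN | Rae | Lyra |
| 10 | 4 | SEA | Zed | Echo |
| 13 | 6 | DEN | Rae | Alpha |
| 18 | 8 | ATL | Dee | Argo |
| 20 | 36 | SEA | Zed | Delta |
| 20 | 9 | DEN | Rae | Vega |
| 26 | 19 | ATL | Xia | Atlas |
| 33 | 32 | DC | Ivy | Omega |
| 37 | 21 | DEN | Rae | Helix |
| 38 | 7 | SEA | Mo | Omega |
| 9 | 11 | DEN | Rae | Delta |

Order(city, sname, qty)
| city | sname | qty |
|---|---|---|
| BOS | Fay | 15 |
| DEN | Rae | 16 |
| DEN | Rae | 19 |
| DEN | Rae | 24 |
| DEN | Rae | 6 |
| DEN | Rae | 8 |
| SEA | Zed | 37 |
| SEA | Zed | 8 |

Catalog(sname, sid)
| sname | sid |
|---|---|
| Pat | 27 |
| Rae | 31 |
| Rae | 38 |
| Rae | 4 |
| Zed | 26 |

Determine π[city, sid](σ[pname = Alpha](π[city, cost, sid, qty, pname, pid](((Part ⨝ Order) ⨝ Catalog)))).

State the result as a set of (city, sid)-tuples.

{(DEN, 31), (DEN, 38), (DEN, 4)}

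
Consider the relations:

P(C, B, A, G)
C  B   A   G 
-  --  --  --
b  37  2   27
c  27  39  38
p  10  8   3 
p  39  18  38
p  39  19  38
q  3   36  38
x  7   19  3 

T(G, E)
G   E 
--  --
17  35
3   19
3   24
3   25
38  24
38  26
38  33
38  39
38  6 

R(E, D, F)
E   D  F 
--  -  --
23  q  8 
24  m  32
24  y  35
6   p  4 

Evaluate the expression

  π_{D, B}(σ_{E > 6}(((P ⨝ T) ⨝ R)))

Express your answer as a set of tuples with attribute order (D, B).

Natural join on G: {(c, 27, 39, 38, 24), (c, 27, 39, 38, 26), (c, 27, 39, 38, 33), (c, 27, 39, 38, 39), (c, 27, 39, 38, 6), (p, 10, 8, 3, 19), (p, 10, 8, 3, 24), (p, 10, 8, 3, 25), (p, 39, 18, 38, 24), (p, 39, 18, 38, 26), (p, 39, 18, 38, 33), (p, 39, 18, 38, 39), (p, 39, 18, 38, 6), (p, 39, 19, 38, 24), (p, 39, 19, 38, 26), (p, 39, 19, 38, 33), (p, 39, 19, 38, 39), (p, 39, 19, 38, 6), (q, 3, 36, 38, 24), (q, 3, 36, 38, 26), (q, 3, 36, 38, 33), (q, 3, 36, 38, 39), (q, 3, 36, 38, 6), (x, 7, 19, 3, 19), (x, 7, 19, 3, 24), (x, 7, 19, 3, 25)}
Natural join on E: {(c, 27, 39, 38, 24, m, 32), (c, 27, 39, 38, 24, y, 35), (c, 27, 39, 38, 6, p, 4), (p, 10, 8, 3, 24, m, 32), (p, 10, 8, 3, 24, y, 35), (p, 39, 18, 38, 24, m, 32), (p, 39, 18, 38, 24, y, 35), (p, 39, 18, 38, 6, p, 4), (p, 39, 19, 38, 24, m, 32), (p, 39, 19, 38, 24, y, 35), (p, 39, 19, 38, 6, p, 4), (q, 3, 36, 38, 24, m, 32), (q, 3, 36, 38, 24, y, 35), (q, 3, 36, 38, 6, p, 4), (x, 7, 19, 3, 24, m, 32), (x, 7, 19, 3, 24, y, 35)}
σ[E > 6]: keep tuples satisfying E > 6 → {(c, 27, 39, 38, 24, m, 32), (c, 27, 39, 38, 24, y, 35), (p, 10, 8, 3, 24, m, 32), (p, 10, 8, 3, 24, y, 35), (p, 39, 18, 38, 24, m, 32), (p, 39, 18, 38, 24, y, 35), (p, 39, 19, 38, 24, m, 32), (p, 39, 19, 38, 24, y, 35), (q, 3, 36, 38, 24, m, 32), (q, 3, 36, 38, 24, y, 35), (x, 7, 19, 3, 24, m, 32), (x, 7, 19, 3, 24, y, 35)}
π[D, B]: project onto (D, B) (2 duplicate(s) eliminated) → {(m, 10), (m, 27), (m, 3), (m, 39), (m, 7), (y, 10), (y, 27), (y, 3), (y, 39), (y, 7)}

{(m, 10), (m, 27), (m, 3), (m, 39), (m, 7), (y, 10), (y, 27), (y, 3), (y, 39), (y, 7)}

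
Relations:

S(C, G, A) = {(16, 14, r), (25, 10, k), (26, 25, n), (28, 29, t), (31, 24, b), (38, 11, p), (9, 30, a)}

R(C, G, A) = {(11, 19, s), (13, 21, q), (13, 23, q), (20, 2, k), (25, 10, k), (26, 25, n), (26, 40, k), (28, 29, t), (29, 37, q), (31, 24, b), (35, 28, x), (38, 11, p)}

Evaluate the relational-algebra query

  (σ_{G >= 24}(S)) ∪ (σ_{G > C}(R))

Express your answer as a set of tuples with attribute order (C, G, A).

{(11, 19, s), (13, 21, q), (13, 23, q), (26, 25, n), (26, 40, k), (28, 29, t), (29, 37, q), (31, 24, b), (9, 30, a)}

Apply σ_{G >= 24}; surviving tuples: {(26, 25, n), (28, 29, t), (31, 24, b), (9, 30, a)}
Apply σ_{G > C}; surviving tuples: {(11, 19, s), (13, 21, q), (13, 23, q), (26, 40, k), (28, 29, t), (29, 37, q)}
Set union of the two operands is {(11, 19, s), (13, 21, q), (13, 23, q), (26, 25, n), (26, 40, k), (28, 29, t), (29, 37, q), (31, 24, b), (9, 30, a)}.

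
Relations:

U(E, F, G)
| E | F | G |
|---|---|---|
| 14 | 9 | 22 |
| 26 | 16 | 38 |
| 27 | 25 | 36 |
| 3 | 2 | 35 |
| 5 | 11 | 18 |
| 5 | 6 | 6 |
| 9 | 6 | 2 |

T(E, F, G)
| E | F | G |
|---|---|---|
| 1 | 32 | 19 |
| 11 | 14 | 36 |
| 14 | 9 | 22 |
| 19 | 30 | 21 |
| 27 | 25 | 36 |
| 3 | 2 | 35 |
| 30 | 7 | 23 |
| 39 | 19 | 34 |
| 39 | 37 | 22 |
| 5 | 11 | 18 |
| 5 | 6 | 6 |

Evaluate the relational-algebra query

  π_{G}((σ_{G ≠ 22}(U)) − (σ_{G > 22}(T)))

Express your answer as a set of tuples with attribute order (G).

σ[G ≠ 22]: keep tuples satisfying G ≠ 22 → {(26, 16, 38), (27, 25, 36), (3, 2, 35), (5, 11, 18), (5, 6, 6), (9, 6, 2)}
σ[G > 22]: keep tuples satisfying G > 22 → {(11, 14, 36), (27, 25, 36), (3, 2, 35), (30, 7, 23), (39, 19, 34)}
Set difference of the two operands is {(26, 16, 38), (5, 11, 18), (5, 6, 6), (9, 6, 2)}.
Projecting to G: {18, 2, 38, 6}

{18, 2, 38, 6}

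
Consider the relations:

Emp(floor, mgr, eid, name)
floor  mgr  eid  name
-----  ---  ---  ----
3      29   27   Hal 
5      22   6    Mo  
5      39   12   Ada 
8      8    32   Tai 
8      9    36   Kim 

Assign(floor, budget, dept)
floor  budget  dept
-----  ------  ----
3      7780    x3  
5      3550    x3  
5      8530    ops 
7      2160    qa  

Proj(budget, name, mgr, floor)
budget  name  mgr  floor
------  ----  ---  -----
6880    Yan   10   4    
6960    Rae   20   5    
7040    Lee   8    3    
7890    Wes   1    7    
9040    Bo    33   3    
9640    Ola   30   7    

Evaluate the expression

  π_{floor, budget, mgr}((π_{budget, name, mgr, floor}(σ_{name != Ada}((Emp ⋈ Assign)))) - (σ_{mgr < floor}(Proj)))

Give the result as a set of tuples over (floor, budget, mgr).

Natural join on floor: {(3, 29, 27, Hal, 7780, x3), (5, 22, 6, Mo, 3550, x3), (5, 22, 6, Mo, 8530, ops), (5, 39, 12, Ada, 3550, x3), (5, 39, 12, Ada, 8530, ops)}
Selection name != Ada: {(3, 29, 27, Hal, 7780, x3), (5, 22, 6, Mo, 3550, x3), (5, 22, 6, Mo, 8530, ops)}
Projecting to budget, name, mgr, floor: {(3550, Mo, 22, 5), (7780, Hal, 29, 3), (8530, Mo, 22, 5)}
Selection mgr < floor: {(7890, Wes, 1, 7)}
Set difference of the two operands is {(3550, Mo, 22, 5), (7780, Hal, 29, 3), (8530, Mo, 22, 5)}.
Projecting to floor, budget, mgr: {(3, 7780, 29), (5, 3550, 22), (5, 8530, 22)}

{(3, 7780, 29), (5, 3550, 22), (5, 8530, 22)}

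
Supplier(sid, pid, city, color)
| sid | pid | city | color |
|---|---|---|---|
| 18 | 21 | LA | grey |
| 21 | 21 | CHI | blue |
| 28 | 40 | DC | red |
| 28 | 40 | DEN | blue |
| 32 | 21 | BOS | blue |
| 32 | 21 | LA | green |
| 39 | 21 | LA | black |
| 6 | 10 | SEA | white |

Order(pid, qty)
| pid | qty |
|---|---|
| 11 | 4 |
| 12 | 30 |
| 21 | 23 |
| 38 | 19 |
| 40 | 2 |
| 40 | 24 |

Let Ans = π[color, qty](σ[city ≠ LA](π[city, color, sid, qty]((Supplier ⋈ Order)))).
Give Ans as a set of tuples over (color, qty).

{(blue, 2), (blue, 23), (blue, 24), (red, 2), (red, 24)}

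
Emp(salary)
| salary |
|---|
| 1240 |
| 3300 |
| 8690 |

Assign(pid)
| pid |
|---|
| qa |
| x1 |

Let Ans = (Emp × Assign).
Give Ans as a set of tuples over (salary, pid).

{(1240, qa), (1240, x1), (3300, qa), (3300, x1), (8690, qa), (8690, x1)}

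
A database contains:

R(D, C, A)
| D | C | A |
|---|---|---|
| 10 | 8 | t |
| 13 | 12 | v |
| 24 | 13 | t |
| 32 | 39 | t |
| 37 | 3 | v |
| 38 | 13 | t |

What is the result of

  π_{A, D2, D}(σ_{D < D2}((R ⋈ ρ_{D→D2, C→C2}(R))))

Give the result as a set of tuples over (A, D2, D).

ρ[D→D2, C→C2]: schema becomes (D2, C2, A); tuples unchanged.
Natural join on A: {(10, 8, t, 10, 8), (10, 8, t, 24, 13), (10, 8, t, 32, 39), (10, 8, t, 38, 13), (13, 12, v, 13, 12), (13, 12, v, 37, 3), (24, 13, t, 10, 8), (24, 13, t, 24, 13), (24, 13, t, 32, 39), (24, 13, t, 38, 13), (32, 39, t, 10, 8), (32, 39, t, 24, 13), (32, 39, t, 32, 39), (32, 39, t, 38, 13), (37, 3, v, 13, 12), (37, 3, v, 37, 3), (38, 13, t, 10, 8), (38, 13, t, 24, 13), (38, 13, t, 32, 39), (38, 13, t, 38, 13)}
Selection D < D2: {(10, 8, t, 24, 13), (10, 8, t, 32, 39), (10, 8, t, 38, 13), (13, 12, v, 37, 3), (24, 13, t, 32, 39), (24, 13, t, 38, 13), (32, 39, t, 38, 13)}
Projecting to A, D2, D: {(t, 24, 10), (t, 32, 10), (t, 32, 24), (t, 38, 10), (t, 38, 24), (t, 38, 32), (v, 37, 13)}

{(t, 24, 10), (t, 32, 10), (t, 32, 24), (t, 38, 10), (t, 38, 24), (t, 38, 32), (v, 37, 13)}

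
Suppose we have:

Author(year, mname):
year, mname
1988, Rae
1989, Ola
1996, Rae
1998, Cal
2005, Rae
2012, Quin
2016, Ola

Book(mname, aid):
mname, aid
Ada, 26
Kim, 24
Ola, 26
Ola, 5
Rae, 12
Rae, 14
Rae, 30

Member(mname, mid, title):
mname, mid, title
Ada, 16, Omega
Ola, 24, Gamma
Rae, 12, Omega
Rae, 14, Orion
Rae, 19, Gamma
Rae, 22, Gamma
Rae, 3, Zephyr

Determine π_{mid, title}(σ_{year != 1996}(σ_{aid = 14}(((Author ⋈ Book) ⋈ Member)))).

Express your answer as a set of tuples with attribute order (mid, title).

{(12, Omega), (14, Orion), (19, Gamma), (22, Gamma), (3, Zephyr)}

Natural join on mname: {(1988, Rae, 12), (1988, Rae, 14), (1988, Rae, 30), (1989, Ola, 26), (1989, Ola, 5), (1996, Rae, 12), (1996, Rae, 14), (1996, Rae, 30), (2005, Rae, 12), (2005, Rae, 14), (2005, Rae, 30), (2016, Ola, 26), (2016, Ola, 5)}
Natural join on mname: {(1988, Rae, 12, 12, Omega), (1988, Rae, 12, 14, Orion), (1988, Rae, 12, 19, Gamma), (1988, Rae, 12, 22, Gamma), (1988, Rae, 12, 3, Zephyr), (1988, Rae, 14, 12, Omega), (1988, Rae, 14, 14, Orion), (1988, Rae, 14, 19, Gamma), (1988, Rae, 14, 22, Gamma), (1988, Rae, 14, 3, Zephyr), (1988, Rae, 30, 12, Omega), (1988, Rae, 30, 14, Orion), (1988, Rae, 30, 19, Gamma), (1988, Rae, 30, 22, Gamma), (1988, Rae, 30, 3, Zephyr), (1989, Ola, 26, 24, Gamma), (1989, Ola, 5, 24, Gamma), (1996, Rae, 12, 12, Omega), (1996, Rae, 12, 14, Orion), (1996, Rae, 12, 19, Gamma), (1996, Rae, 12, 22, Gamma), (1996, Rae, 12, 3, Zephyr), (1996, Rae, 14, 12, Omega), (1996, Rae, 14, 14, Orion), (1996, Rae, 14, 19, Gamma), (1996, Rae, 14, 22, Gamma), (1996, Rae, 14, 3, Zephyr), (1996, Rae, 30, 12, Omega), (1996, Rae, 30, 14, Orion), (1996, Rae, 30, 19, Gamma), (1996, Rae, 30, 22, Gamma), (1996, Rae, 30, 3, Zephyr), (2005, Rae, 12, 12, Omega), (2005, Rae, 12, 14, Orion), (2005, Rae, 12, 19, Gamma), (2005, Rae, 12, 22, Gamma), (2005, Rae, 12, 3, Zephyr), (2005, Rae, 14, 12, Omega), (2005, Rae, 14, 14, Orion), (2005, Rae, 14, 19, Gamma), (2005, Rae, 14, 22, Gamma), (2005, Rae, 14, 3, Zephyr), (2005, Rae, 30, 12, Omega), (2005, Rae, 30, 14, Orion), (2005, Rae, 30, 19, Gamma), (2005, Rae, 30, 22, Gamma), (2005, Rae, 30, 3, Zephyr), (2016, Ola, 26, 24, Gamma), (2016, Ola, 5, 24, Gamma)}
Apply σ_{aid = 14}; surviving tuples: {(1988, Rae, 14, 12, Omega), (1988, Rae, 14, 14, Orion), (1988, Rae, 14, 19, Gamma), (1988, Rae, 14, 22, Gamma), (1988, Rae, 14, 3, Zephyr), (1996, Rae, 14, 12, Omega), (1996, Rae, 14, 14, Orion), (1996, Rae, 14, 19, Gamma), (1996, Rae, 14, 22, Gamma), (1996, Rae, 14, 3, Zephyr), (2005, Rae, 14, 12, Omega), (2005, Rae, 14, 14, Orion), (2005, Rae, 14, 19, Gamma), (2005, Rae, 14, 22, Gamma), (2005, Rae, 14, 3, Zephyr)}
Apply σ_{year != 1996}; surviving tuples: {(1988, Rae, 14, 12, Omega), (1988, Rae, 14, 14, Orion), (1988, Rae, 14, 19, Gamma), (1988, Rae, 14, 22, Gamma), (1988, Rae, 14, 3, Zephyr), (2005, Rae, 14, 12, Omega), (2005, Rae, 14, 14, Orion), (2005, Rae, 14, 19, Gamma), (2005, Rae, 14, 22, Gamma), (2005, Rae, 14, 3, Zephyr)}
π[mid, title]: project onto (mid, title) (5 duplicate(s) eliminated) → {(12, Omega), (14, Orion), (19, Gamma), (22, Gamma), (3, Zephyr)}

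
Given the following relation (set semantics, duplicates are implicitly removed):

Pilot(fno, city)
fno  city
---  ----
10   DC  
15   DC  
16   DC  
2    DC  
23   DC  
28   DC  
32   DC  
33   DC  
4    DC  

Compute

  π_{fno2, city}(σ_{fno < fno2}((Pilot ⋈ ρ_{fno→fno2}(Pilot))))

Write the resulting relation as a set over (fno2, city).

{(10, DC), (15, DC), (16, DC), (23, DC), (28, DC), (32, DC), (33, DC), (4, DC)}

ρ[fno→fno2]: schema becomes (fno2, city); tuples unchanged.
Joining Pilot and ρ_{fno→fno2}(Pilot) on city yields {(10, DC, 10), (10, DC, 15), (10, DC, 16), (10, DC, 2), (10, DC, 23), (10, DC, 28), (10, DC, 32), (10, DC, 33), (10, DC, 4), (15, DC, 10), (15, DC, 15), (15, DC, 16), (15, DC, 2), (15, DC, 23), (15, DC, 28), (15, DC, 32), (15, DC, 33), (15, DC, 4), (16, DC, 10), (16, DC, 15), (16, DC, 16), (16, DC, 2), (16, DC, 23), (16, DC, 28), (16, DC, 32), (16, DC, 33), (16, DC, 4), (2, DC, 10), (2, DC, 15), (2, DC, 16), (2, DC, 2), (2, DC, 23), (2, DC, 28), (2, DC, 32), (2, DC, 33), (2, DC, 4), (23, DC, 10), (23, DC, 15), (23, DC, 16), (23, DC, 2), (23, DC, 23), (23, DC, 28), (23, DC, 32), (23, DC, 33), (23, DC, 4), (28, DC, 10), (28, DC, 15), (28, DC, 16), (28, DC, 2), (28, DC, 23), (28, DC, 28), (28, DC, 32), (28, DC, 33), (28, DC, 4), (32, DC, 10), (32, DC, 15), (32, DC, 16), (32, DC, 2), (32, DC, 23), (32, DC, 28), (32, DC, 32), (32, DC, 33), (32, DC, 4), (33, DC, 10), (33, DC, 15), (33, DC, 16), (33, DC, 2), (33, DC, 23), (33, DC, 28), (33, DC, 32), (33, DC, 33), (33, DC, 4), (4, DC, 10), (4, DC, 15), (4, DC, 16), (4, DC, 2), (4, DC, 23), (4, DC, 28), (4, DC, 32), (4, DC, 33), (4, DC, 4)}.
Apply σ_{fno < fno2}; surviving tuples: {(10, DC, 15), (10, DC, 16), (10, DC, 23), (10, DC, 28), (10, DC, 32), (10, DC, 33), (15, DC, 16), (15, DC, 23), (15, DC, 28), (15, DC, 32), (15, DC, 33), (16, DC, 23), (16, DC, 28), (16, DC, 32), (16, DC, 33), (2, DC, 10), (2, DC, 15), (2, DC, 16), (2, DC, 23), (2, DC, 28), (2, DC, 32), (2, DC, 33), (2, DC, 4), (23, DC, 28), (23, DC, 32), (23, DC, 33), (28, DC, 32), (28, DC, 33), (32, DC, 33), (4, DC, 10), (4, DC, 15), (4, DC, 16), (4, DC, 23), (4, DC, 28), (4, DC, 32), (4, DC, 33)}
Keep only column(s) fno2, city (28 duplicate(s) eliminated): {(10, DC), (15, DC), (16, DC), (23, DC), (28, DC), (32, DC), (33, DC), (4, DC)}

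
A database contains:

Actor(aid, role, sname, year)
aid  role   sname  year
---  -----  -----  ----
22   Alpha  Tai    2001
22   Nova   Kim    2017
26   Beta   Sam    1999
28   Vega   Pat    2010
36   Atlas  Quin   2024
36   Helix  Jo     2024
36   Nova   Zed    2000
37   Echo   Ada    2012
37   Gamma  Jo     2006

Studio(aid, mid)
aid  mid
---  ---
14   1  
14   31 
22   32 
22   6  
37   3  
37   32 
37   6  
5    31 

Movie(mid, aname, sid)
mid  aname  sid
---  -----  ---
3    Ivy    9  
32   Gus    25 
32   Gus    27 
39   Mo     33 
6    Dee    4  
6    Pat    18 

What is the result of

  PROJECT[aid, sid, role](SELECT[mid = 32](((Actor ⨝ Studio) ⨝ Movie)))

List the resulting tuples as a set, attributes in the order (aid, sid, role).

{(22, 25, Alpha), (22, 25, Nova), (22, 27, Alpha), (22, 27, Nova), (37, 25, Echo), (37, 25, Gamma), (37, 27, Echo), (37, 27, Gamma)}

Actor ⋈ Studio (natural join on aid): {(22, Alpha, Tai, 2001, 32), (22, Alpha, Tai, 2001, 6), (22, Nova, Kim, 2017, 32), (22, Nova, Kim, 2017, 6), (37, Echo, Ada, 2012, 3), (37, Echo, Ada, 2012, 32), (37, Echo, Ada, 2012, 6), (37, Gamma, Jo, 2006, 3), (37, Gamma, Jo, 2006, 32), (37, Gamma, Jo, 2006, 6)}
(Actor ⨝ Studio) ⋈ Movie (natural join on mid): {(22, Alpha, Tai, 2001, 32, Gus, 25), (22, Alpha, Tai, 2001, 32, Gus, 27), (22, Alpha, Tai, 2001, 6, Dee, 4), (22, Alpha, Tai, 2001, 6, Pat, 18), (22, Nova, Kim, 2017, 32, Gus, 25), (22, Nova, Kim, 2017, 32, Gus, 27), (22, Nova, Kim, 2017, 6, Dee, 4), (22, Nova, Kim, 2017, 6, Pat, 18), (37, Echo, Ada, 2012, 3, Ivy, 9), (37, Echo, Ada, 2012, 32, Gus, 25), (37, Echo, Ada, 2012, 32, Gus, 27), (37, Echo, Ada, 2012, 6, Dee, 4), (37, Echo, Ada, 2012, 6, Pat, 18), (37, Gamma, Jo, 2006, 3, Ivy, 9), (37, Gamma, Jo, 2006, 32, Gus, 25), (37, Gamma, Jo, 2006, 32, Gus, 27), (37, Gamma, Jo, 2006, 6, Dee, 4), (37, Gamma, Jo, 2006, 6, Pat, 18)}
Apply σ_{mid = 32}; surviving tuples: {(22, Alpha, Tai, 2001, 32, Gus, 25), (22, Alpha, Tai, 2001, 32, Gus, 27), (22, Nova, Kim, 2017, 32, Gus, 25), (22, Nova, Kim, 2017, 32, Gus, 27), (37, Echo, Ada, 2012, 32, Gus, 25), (37, Echo, Ada, 2012, 32, Gus, 27), (37, Gamma, Jo, 2006, 32, Gus, 25), (37, Gamma, Jo, 2006, 32, Gus, 27)}
Keep only column(s) aid, sid, role: {(22, 25, Alpha), (22, 25, Nova), (22, 27, Alpha), (22, 27, Nova), (37, 25, Echo), (37, 25, Gamma), (37, 27, Echo), (37, 27, Gamma)}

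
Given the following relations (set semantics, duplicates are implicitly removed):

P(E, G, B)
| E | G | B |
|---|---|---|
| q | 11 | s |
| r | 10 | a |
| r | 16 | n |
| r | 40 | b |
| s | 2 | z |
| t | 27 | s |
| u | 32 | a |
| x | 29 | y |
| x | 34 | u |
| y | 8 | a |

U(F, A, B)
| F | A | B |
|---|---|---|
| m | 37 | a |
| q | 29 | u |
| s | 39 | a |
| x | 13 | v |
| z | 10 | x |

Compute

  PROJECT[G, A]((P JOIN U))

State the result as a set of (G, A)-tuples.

{(10, 37), (10, 39), (32, 37), (32, 39), (34, 29), (8, 37), (8, 39)}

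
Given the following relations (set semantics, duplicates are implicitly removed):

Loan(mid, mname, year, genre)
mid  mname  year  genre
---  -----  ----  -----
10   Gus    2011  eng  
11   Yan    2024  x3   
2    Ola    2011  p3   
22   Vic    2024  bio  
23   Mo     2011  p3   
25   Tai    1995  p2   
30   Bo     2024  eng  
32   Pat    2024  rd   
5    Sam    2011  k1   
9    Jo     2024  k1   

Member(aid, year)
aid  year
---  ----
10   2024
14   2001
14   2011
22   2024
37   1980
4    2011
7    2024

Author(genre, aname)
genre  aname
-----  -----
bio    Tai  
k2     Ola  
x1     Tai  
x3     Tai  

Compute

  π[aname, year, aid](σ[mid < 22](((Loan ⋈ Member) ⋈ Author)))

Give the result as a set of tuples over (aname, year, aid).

{(Tai, 2024, 10), (Tai, 2024, 22), (Tai, 2024, 7)}

Natural join on year: {(10, Gus, 2011, eng, 14), (10, Gus, 2011, eng, 4), (11, Yan, 2024, x3, 10), (11, Yan, 2024, x3, 22), (11, Yan, 2024, x3, 7), (2, Ola, 2011, p3, 14), (2, Ola, 2011, p3, 4), (22, Vic, 2024, bio, 10), (22, Vic, 2024, bio, 22), (22, Vic, 2024, bio, 7), (23, Mo, 2011, p3, 14), (23, Mo, 2011, p3, 4), (30, Bo, 2024, eng, 10), (30, Bo, 2024, eng, 22), (30, Bo, 2024, eng, 7), (32, Pat, 2024, rd, 10), (32, Pat, 2024, rd, 22), (32, Pat, 2024, rd, 7), (5, Sam, 2011, k1, 14), (5, Sam, 2011, k1, 4), (9, Jo, 2024, k1, 10), (9, Jo, 2024, k1, 22), (9, Jo, 2024, k1, 7)}
Natural join on genre: {(11, Yan, 2024, x3, 10, Tai), (11, Yan, 2024, x3, 22, Tai), (11, Yan, 2024, x3, 7, Tai), (22, Vic, 2024, bio, 10, Tai), (22, Vic, 2024, bio, 22, Tai), (22, Vic, 2024, bio, 7, Tai)}
σ[mid < 22]: keep tuples satisfying mid < 22 → {(11, Yan, 2024, x3, 10, Tai), (11, Yan, 2024, x3, 22, Tai), (11, Yan, 2024, x3, 7, Tai)}
π[aname, year, aid]: project onto (aname, year, aid) → {(Tai, 2024, 10), (Tai, 2024, 22), (Tai, 2024, 7)}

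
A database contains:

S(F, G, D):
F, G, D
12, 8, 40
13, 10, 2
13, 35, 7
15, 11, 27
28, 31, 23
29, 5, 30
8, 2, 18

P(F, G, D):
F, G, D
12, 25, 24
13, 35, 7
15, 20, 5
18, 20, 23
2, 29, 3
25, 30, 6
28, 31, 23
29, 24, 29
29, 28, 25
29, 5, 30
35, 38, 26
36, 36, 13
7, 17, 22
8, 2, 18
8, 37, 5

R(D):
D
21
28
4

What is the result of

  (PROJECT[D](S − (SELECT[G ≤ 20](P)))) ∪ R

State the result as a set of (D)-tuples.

Selection G ≤ 20: {(15, 20, 5), (18, 20, 23), (29, 5, 30), (7, 17, 22), (8, 2, 18)}
Difference: {(12, 8, 40), (13, 10, 2), (13, 35, 7), (15, 11, 27), (28, 31, 23), (29, 5, 30), (8, 2, 18)} with {(15, 20, 5), (18, 20, 23), (29, 5, 30), (7, 17, 22), (8, 2, 18)} → {(12, 8, 40), (13, 10, 2), (13, 35, 7), (15, 11, 27), (28, 31, 23)}
Keep only column(s) D: {2, 23, 27, 40, 7}
Union: {2, 23, 27, 40, 7} with {21, 28, 4} → {2, 21, 23, 27, 28, 4, 40, 7}

{2, 21, 23, 27, 28, 4, 40, 7}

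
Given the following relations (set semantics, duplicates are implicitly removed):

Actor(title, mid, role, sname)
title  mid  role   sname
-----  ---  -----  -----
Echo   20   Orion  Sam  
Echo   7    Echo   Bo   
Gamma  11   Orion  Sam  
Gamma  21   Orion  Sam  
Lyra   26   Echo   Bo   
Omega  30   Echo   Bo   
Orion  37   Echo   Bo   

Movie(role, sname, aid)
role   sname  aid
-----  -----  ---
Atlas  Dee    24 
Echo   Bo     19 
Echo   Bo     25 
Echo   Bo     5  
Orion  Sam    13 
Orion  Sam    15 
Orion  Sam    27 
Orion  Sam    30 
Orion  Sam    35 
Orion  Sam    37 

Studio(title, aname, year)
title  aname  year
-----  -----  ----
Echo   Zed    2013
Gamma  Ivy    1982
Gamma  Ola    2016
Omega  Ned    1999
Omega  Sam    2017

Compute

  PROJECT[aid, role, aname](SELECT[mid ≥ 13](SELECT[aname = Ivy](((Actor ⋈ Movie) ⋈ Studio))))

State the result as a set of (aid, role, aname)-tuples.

Natural join on role, sname: {(Echo, 20, Orion, Sam, 13), (Echo, 20, Orion, Sam, 15), (Echo, 20, Orion, Sam, 27), (Echo, 20, Orion, Sam, 30), (Echo, 20, Orion, Sam, 35), (Echo, 20, Orion, Sam, 37), (Echo, 7, Echo, Bo, 19), (Echo, 7, Echo, Bo, 25), (Echo, 7, Echo, Bo, 5), (Gamma, 11, Orion, Sam, 13), (Gamma, 11, Orion, Sam, 15), (Gamma, 11, Orion, Sam, 27), (Gamma, 11, Orion, Sam, 30), (Gamma, 11, Orion, Sam, 35), (Gamma, 11, Orion, Sam, 37), (Gamma, 21, Orion, Sam, 13), (Gamma, 21, Orion, Sam, 15), (Gamma, 21, Orion, Sam, 27), (Gamma, 21, Orion, Sam, 30), (Gamma, 21, Orion, Sam, 35), (Gamma, 21, Orion, Sam, 37), (Lyra, 26, Echo, Bo, 19), (Lyra, 26, Echo, Bo, 25), (Lyra, 26, Echo, Bo, 5), (Omega, 30, Echo, Bo, 19), (Omega, 30, Echo, Bo, 25), (Omega, 30, Echo, Bo, 5), (Orion, 37, Echo, Bo, 19), (Orion, 37, Echo, Bo, 25), (Orion, 37, Echo, Bo, 5)}
Natural join on title: {(Echo, 20, Orion, Sam, 13, Zed, 2013), (Echo, 20, Orion, Sam, 15, Zed, 2013), (Echo, 20, Orion, Sam, 27, Zed, 2013), (Echo, 20, Orion, Sam, 30, Zed, 2013), (Echo, 20, Orion, Sam, 35, Zed, 2013), (Echo, 20, Orion, Sam, 37, Zed, 2013), (Echo, 7, Echo, Bo, 19, Zed, 2013), (Echo, 7, Echo, Bo, 25, Zed, 2013), (Echo, 7, Echo, Bo, 5, Zed, 2013), (Gamma, 11, Orion, Sam, 13, Ivy, 1982), (Gamma, 11, Orion, Sam, 13, Ola, 2016), (Gamma, 11, Orion, Sam, 15, Ivy, 1982), (Gamma, 11, Orion, Sam, 15, Ola, 2016), (Gamma, 11, Orion, Sam, 27, Ivy, 1982), (Gamma, 11, Orion, Sam, 27, Ola, 2016), (Gamma, 11, Orion, Sam, 30, Ivy, 1982), (Gamma, 11, Orion, Sam, 30, Ola, 2016), (Gamma, 11, Orion, Sam, 35, Ivy, 1982), (Gamma, 11, Orion, Sam, 35, Ola, 2016), (Gamma, 11, Orion, Sam, 37, Ivy, 1982), (Gamma, 11, Orion, Sam, 37, Ola, 2016), (Gamma, 21, Orion, Sam, 13, Ivy, 1982), (Gamma, 21, Orion, Sam, 13, Ola, 2016), (Gamma, 21, Orion, Sam, 15, Ivy, 1982), (Gamma, 21, Orion, Sam, 15, Ola, 2016), (Gamma, 21, Orion, Sam, 27, Ivy, 1982), (Gamma, 21, Orion, Sam, 27, Ola, 2016), (Gamma, 21, Orion, Sam, 30, Ivy, 1982), (Gamma, 21, Orion, Sam, 30, Ola, 2016), (Gamma, 21, Orion, Sam, 35, Ivy, 1982), (Gamma, 21, Orion, Sam, 35, Ola, 2016), (Gamma, 21, Orion, Sam, 37, Ivy, 1982), (Gamma, 21, Orion, Sam, 37, Ola, 2016), (Omega, 30, Echo, Bo, 19, Ned, 1999), (Omega, 30, Echo, Bo, 19, Sam, 2017), (Omega, 30, Echo, Bo, 25, Ned, 1999), (Omega, 30, Echo, Bo, 25, Sam, 2017), (Omega, 30, Echo, Bo, 5, Ned, 1999), (Omega, 30, Echo, Bo, 5, Sam, 2017)}
Selection aname = Ivy: {(Gamma, 11, Orion, Sam, 13, Ivy, 1982), (Gamma, 11, Orion, Sam, 15, Ivy, 1982), (Gamma, 11, Orion, Sam, 27, Ivy, 1982), (Gamma, 11, Orion, Sam, 30, Ivy, 1982), (Gamma, 11, Orion, Sam, 35, Ivy, 1982), (Gamma, 11, Orion, Sam, 37, Ivy, 1982), (Gamma, 21, Orion, Sam, 13, Ivy, 1982), (Gamma, 21, Orion, Sam, 15, Ivy, 1982), (Gamma, 21, Orion, Sam, 27, Ivy, 1982), (Gamma, 21, Orion, Sam, 30, Ivy, 1982), (Gamma, 21, Orion, Sam, 35, Ivy, 1982), (Gamma, 21, Orion, Sam, 37, Ivy, 1982)}
Selection mid ≥ 13: {(Gamma, 21, Orion, Sam, 13, Ivy, 1982), (Gamma, 21, Orion, Sam, 15, Ivy, 1982), (Gamma, 21, Orion, Sam, 27, Ivy, 1982), (Gamma, 21, Orion, Sam, 30, Ivy, 1982), (Gamma, 21, Orion, Sam, 35, Ivy, 1982), (Gamma, 21, Orion, Sam, 37, Ivy, 1982)}
π[aid, role, aname]: project onto (aid, role, aname) → {(13, Orion, Ivy), (15, Orion, Ivy), (27, Orion, Ivy), (30, Orion, Ivy), (35, Orion, Ivy), (37, Orion, Ivy)}

{(13, Orion, Ivy), (15, Orion, Ivy), (27, Orion, Ivy), (30, Orion, Ivy), (35, Orion, Ivy), (37, Orion, Ivy)}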